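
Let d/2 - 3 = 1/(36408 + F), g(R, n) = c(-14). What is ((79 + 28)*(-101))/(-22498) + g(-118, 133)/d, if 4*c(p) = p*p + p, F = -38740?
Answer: 1269181359/157373510 ≈ 8.0648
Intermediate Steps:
c(p) = p/4 + p²/4 (c(p) = (p*p + p)/4 = (p² + p)/4 = (p + p²)/4 = p/4 + p²/4)
g(R, n) = 91/2 (g(R, n) = (¼)*(-14)*(1 - 14) = (¼)*(-14)*(-13) = 91/2)
d = 6995/1166 (d = 6 + 2/(36408 - 38740) = 6 + 2/(-2332) = 6 + 2*(-1/2332) = 6 - 1/1166 = 6995/1166 ≈ 5.9991)
((79 + 28)*(-101))/(-22498) + g(-118, 133)/d = ((79 + 28)*(-101))/(-22498) + 91/(2*(6995/1166)) = (107*(-101))*(-1/22498) + (91/2)*(1166/6995) = -10807*(-1/22498) + 53053/6995 = 10807/22498 + 53053/6995 = 1269181359/157373510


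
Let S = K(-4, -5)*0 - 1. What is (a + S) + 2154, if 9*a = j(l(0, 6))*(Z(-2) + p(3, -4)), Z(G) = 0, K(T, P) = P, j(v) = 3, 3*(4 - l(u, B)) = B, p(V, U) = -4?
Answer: 6455/3 ≈ 2151.7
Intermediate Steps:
l(u, B) = 4 - B/3
S = -1 (S = -5*0 - 1 = 0 - 1 = -1)
a = -4/3 (a = (3*(0 - 4))/9 = (3*(-4))/9 = (⅑)*(-12) = -4/3 ≈ -1.3333)
(a + S) + 2154 = (-4/3 - 1) + 2154 = -7/3 + 2154 = 6455/3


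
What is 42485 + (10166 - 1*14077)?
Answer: 38574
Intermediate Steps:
42485 + (10166 - 1*14077) = 42485 + (10166 - 14077) = 42485 - 3911 = 38574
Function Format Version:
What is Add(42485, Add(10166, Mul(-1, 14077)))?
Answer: 38574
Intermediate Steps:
Add(42485, Add(10166, Mul(-1, 14077))) = Add(42485, Add(10166, -14077)) = Add(42485, -3911) = 38574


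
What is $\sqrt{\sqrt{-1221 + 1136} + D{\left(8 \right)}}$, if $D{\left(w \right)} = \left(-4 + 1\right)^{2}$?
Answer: $\sqrt{9 + i \sqrt{85}} \approx 3.3079 + 1.3936 i$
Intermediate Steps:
$D{\left(w \right)} = 9$ ($D{\left(w \right)} = \left(-3\right)^{2} = 9$)
$\sqrt{\sqrt{-1221 + 1136} + D{\left(8 \right)}} = \sqrt{\sqrt{-1221 + 1136} + 9} = \sqrt{\sqrt{-85} + 9} = \sqrt{i \sqrt{85} + 9} = \sqrt{9 + i \sqrt{85}}$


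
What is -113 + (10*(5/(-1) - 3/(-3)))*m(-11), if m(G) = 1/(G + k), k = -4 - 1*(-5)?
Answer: -109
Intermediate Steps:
k = 1 (k = -4 + 5 = 1)
m(G) = 1/(1 + G) (m(G) = 1/(G + 1) = 1/(1 + G))
-113 + (10*(5/(-1) - 3/(-3)))*m(-11) = -113 + (10*(5/(-1) - 3/(-3)))/(1 - 11) = -113 + (10*(5*(-1) - 3*(-⅓)))/(-10) = -113 + (10*(-5 + 1))*(-⅒) = -113 + (10*(-4))*(-⅒) = -113 - 40*(-⅒) = -113 + 4 = -109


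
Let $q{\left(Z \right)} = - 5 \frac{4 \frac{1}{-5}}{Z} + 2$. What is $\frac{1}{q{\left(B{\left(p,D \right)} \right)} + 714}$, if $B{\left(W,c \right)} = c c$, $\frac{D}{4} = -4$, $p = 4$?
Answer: $\frac{64}{45825} \approx 0.0013966$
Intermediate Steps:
$D = -16$ ($D = 4 \left(-4\right) = -16$)
$B{\left(W,c \right)} = c^{2}$
$q{\left(Z \right)} = 2 + \frac{4}{Z}$ ($q{\left(Z \right)} = - 5 \frac{4 \left(- \frac{1}{5}\right)}{Z} + 2 = - 5 \left(- \frac{4}{5 Z}\right) + 2 = \frac{4}{Z} + 2 = 2 + \frac{4}{Z}$)
$\frac{1}{q{\left(B{\left(p,D \right)} \right)} + 714} = \frac{1}{\left(2 + \frac{4}{\left(-16\right)^{2}}\right) + 714} = \frac{1}{\left(2 + \frac{4}{256}\right) + 714} = \frac{1}{\left(2 + 4 \cdot \frac{1}{256}\right) + 714} = \frac{1}{\left(2 + \frac{1}{64}\right) + 714} = \frac{1}{\frac{129}{64} + 714} = \frac{1}{\frac{45825}{64}} = \frac{64}{45825}$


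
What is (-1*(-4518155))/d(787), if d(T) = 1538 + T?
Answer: 903631/465 ≈ 1943.3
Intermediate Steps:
(-1*(-4518155))/d(787) = (-1*(-4518155))/(1538 + 787) = 4518155/2325 = 4518155*(1/2325) = 903631/465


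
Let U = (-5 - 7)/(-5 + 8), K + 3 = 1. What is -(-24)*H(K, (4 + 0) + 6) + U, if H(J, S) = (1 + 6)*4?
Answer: 668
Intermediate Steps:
K = -2 (K = -3 + 1 = -2)
H(J, S) = 28 (H(J, S) = 7*4 = 28)
U = -4 (U = -12/3 = -12*⅓ = -4)
-(-24)*H(K, (4 + 0) + 6) + U = -(-24)*28 - 4 = -8*(-84) - 4 = 672 - 4 = 668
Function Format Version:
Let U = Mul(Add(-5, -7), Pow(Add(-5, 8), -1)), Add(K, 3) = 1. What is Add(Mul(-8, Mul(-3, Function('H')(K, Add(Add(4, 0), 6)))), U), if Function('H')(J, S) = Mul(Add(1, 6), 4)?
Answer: 668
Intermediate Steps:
K = -2 (K = Add(-3, 1) = -2)
Function('H')(J, S) = 28 (Function('H')(J, S) = Mul(7, 4) = 28)
U = -4 (U = Mul(-12, Pow(3, -1)) = Mul(-12, Rational(1, 3)) = -4)
Add(Mul(-8, Mul(-3, Function('H')(K, Add(Add(4, 0), 6)))), U) = Add(Mul(-8, Mul(-3, 28)), -4) = Add(Mul(-8, -84), -4) = Add(672, -4) = 668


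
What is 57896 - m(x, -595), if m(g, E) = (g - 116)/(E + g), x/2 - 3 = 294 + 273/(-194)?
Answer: 21467613/370 ≈ 58021.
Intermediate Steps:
x = 57345/97 (x = 6 + 2*(294 + 273/(-194)) = 6 + 2*(294 + 273*(-1/194)) = 6 + 2*(294 - 273/194) = 6 + 2*(56763/194) = 6 + 56763/97 = 57345/97 ≈ 591.19)
m(g, E) = (-116 + g)/(E + g)
57896 - m(x, -595) = 57896 - (-116 + 57345/97)/(-595 + 57345/97) = 57896 - 46093/((-370/97)*97) = 57896 - (-97)*46093/(370*97) = 57896 - 1*(-46093/370) = 57896 + 46093/370 = 21467613/370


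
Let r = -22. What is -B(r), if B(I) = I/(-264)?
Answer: -1/12 ≈ -0.083333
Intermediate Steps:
B(I) = -I/264 (B(I) = I*(-1/264) = -I/264)
-B(r) = -(-1)*(-22)/264 = -1*1/12 = -1/12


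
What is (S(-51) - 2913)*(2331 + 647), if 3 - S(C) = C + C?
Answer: -8362224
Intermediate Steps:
S(C) = 3 - 2*C (S(C) = 3 - (C + C) = 3 - 2*C)
(S(-51) - 2913)*(2331 + 647) = ((3 - 2*(-51)) - 2913)*(2331 + 647) = ((3 + 102) - 2913)*2978 = (105 - 2913)*2978 = -2808*2978 = -8362224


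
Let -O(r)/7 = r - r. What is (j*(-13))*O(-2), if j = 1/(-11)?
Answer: 0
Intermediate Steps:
O(r) = 0 (O(r) = -7*(r - r) = -7*0 = 0)
j = -1/11 ≈ -0.090909
(j*(-13))*O(-2) = -1/11*(-13)*0 = (13/11)*0 = 0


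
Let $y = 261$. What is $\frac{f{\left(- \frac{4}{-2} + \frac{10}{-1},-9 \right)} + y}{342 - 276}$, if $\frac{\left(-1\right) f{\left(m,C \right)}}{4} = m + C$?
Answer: $\frac{329}{66} \approx 4.9848$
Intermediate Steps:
$f{\left(m,C \right)} = - 4 C - 4 m$ ($f{\left(m,C \right)} = - 4 \left(m + C\right) = - 4 \left(C + m\right) = - 4 C - 4 m$)
$\frac{f{\left(- \frac{4}{-2} + \frac{10}{-1},-9 \right)} + y}{342 - 276} = \frac{\left(\left(-4\right) \left(-9\right) - 4 \left(- \frac{4}{-2} + \frac{10}{-1}\right)\right) + 261}{342 - 276} = \frac{\left(36 - 4 \left(\left(-4\right) \left(- \frac{1}{2}\right) + 10 \left(-1\right)\right)\right) + 261}{66} = \left(\left(36 - 4 \left(2 - 10\right)\right) + 261\right) \frac{1}{66} = \left(\left(36 - -32\right) + 261\right) \frac{1}{66} = \left(\left(36 + 32\right) + 261\right) \frac{1}{66} = \left(68 + 261\right) \frac{1}{66} = 329 \cdot \frac{1}{66} = \frac{329}{66}$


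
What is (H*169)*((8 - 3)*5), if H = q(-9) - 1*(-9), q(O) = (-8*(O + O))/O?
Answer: -29575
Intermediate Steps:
q(O) = -16 (q(O) = (-16*O)/O = -16)
H = -7 (H = -16 - 1*(-9) = -16 + 9 = -7)
(H*169)*((8 - 3)*5) = (-7*169)*((8 - 3)*5) = -5915*5 = -1183*25 = -29575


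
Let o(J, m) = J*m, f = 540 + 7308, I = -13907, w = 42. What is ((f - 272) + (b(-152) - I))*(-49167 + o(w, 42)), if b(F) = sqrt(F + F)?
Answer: -1018358649 - 189612*I*sqrt(19) ≈ -1.0184e+9 - 8.265e+5*I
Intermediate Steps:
f = 7848
b(F) = sqrt(2)*sqrt(F) (b(F) = sqrt(2*F) = sqrt(2)*sqrt(F))
((f - 272) + (b(-152) - I))*(-49167 + o(w, 42)) = ((7848 - 272) + (sqrt(2)*sqrt(-152) - 1*(-13907)))*(-49167 + 42*42) = (7576 + (sqrt(2)*(2*I*sqrt(38)) + 13907))*(-49167 + 1764) = (7576 + (4*I*sqrt(19) + 13907))*(-47403) = (7576 + (13907 + 4*I*sqrt(19)))*(-47403) = (21483 + 4*I*sqrt(19))*(-47403) = -1018358649 - 189612*I*sqrt(19)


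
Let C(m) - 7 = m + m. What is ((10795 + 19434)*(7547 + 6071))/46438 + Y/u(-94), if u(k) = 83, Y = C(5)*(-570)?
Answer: 16858836553/1927177 ≈ 8747.9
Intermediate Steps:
C(m) = 7 + 2*m (C(m) = 7 + (m + m) = 7 + 2*m)
Y = -9690 (Y = (7 + 2*5)*(-570) = (7 + 10)*(-570) = 17*(-570) = -9690)
((10795 + 19434)*(7547 + 6071))/46438 + Y/u(-94) = ((10795 + 19434)*(7547 + 6071))/46438 - 9690/83 = (30229*13618)*(1/46438) - 9690*1/83 = 411658522*(1/46438) - 9690/83 = 205829261/23219 - 9690/83 = 16858836553/1927177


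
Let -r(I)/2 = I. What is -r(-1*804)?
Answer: -1608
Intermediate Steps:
r(I) = -2*I
-r(-1*804) = -(-2)*(-1*804) = -(-2)*(-804) = -1*1608 = -1608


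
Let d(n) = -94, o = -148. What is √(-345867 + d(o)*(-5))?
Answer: 163*I*√13 ≈ 587.71*I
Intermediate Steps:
√(-345867 + d(o)*(-5)) = √(-345867 - 94*(-5)) = √(-345867 + 470) = √(-345397) = 163*I*√13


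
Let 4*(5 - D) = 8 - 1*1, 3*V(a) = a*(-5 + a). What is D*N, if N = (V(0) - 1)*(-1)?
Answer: 13/4 ≈ 3.2500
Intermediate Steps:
V(a) = a*(-5 + a)/3 (V(a) = (a*(-5 + a))/3 = a*(-5 + a)/3)
N = 1 (N = ((⅓)*0*(-5 + 0) - 1)*(-1) = ((⅓)*0*(-5) - 1)*(-1) = (0 - 1)*(-1) = -1*(-1) = 1)
D = 13/4 (D = 5 - (8 - 1*1)/4 = 5 - (8 - 1)/4 = 5 - ¼*7 = 5 - 7/4 = 13/4 ≈ 3.2500)
D*N = (13/4)*1 = 13/4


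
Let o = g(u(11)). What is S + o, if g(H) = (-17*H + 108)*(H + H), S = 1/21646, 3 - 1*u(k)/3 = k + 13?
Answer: -3215599883/21646 ≈ -1.4855e+5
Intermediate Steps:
u(k) = -30 - 3*k (u(k) = 9 - 3*(k + 13) = 9 - 3*(13 + k) = 9 + (-39 - 3*k) = -30 - 3*k)
S = 1/21646 ≈ 4.6198e-5
g(H) = 2*H*(108 - 17*H) (g(H) = (108 - 17*H)*(2*H) = 2*H*(108 - 17*H))
o = -148554 (o = 2*(-30 - 3*11)*(108 - 17*(-30 - 3*11)) = 2*(-30 - 33)*(108 - 17*(-30 - 33)) = 2*(-63)*(108 - 17*(-63)) = 2*(-63)*(108 + 1071) = 2*(-63)*1179 = -148554)
S + o = 1/21646 - 148554 = -3215599883/21646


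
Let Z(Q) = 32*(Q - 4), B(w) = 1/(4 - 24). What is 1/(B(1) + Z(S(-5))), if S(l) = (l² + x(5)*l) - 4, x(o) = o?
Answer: -20/5121 ≈ -0.0039055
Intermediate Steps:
B(w) = -1/20 (B(w) = 1/(-20) = -1/20)
S(l) = -4 + l² + 5*l (S(l) = (l² + 5*l) - 4 = -4 + l² + 5*l)
Z(Q) = -128 + 32*Q (Z(Q) = 32*(-4 + Q) = -128 + 32*Q)
1/(B(1) + Z(S(-5))) = 1/(-1/20 + (-128 + 32*(-4 + (-5)² + 5*(-5)))) = 1/(-1/20 + (-128 + 32*(-4 + 25 - 25))) = 1/(-1/20 + (-128 + 32*(-4))) = 1/(-1/20 + (-128 - 128)) = 1/(-1/20 - 256) = 1/(-5121/20) = -20/5121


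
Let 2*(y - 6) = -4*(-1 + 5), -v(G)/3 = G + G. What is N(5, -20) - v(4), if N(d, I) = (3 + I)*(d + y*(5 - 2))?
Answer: 41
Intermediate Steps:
v(G) = -6*G (v(G) = -3*(G + G) = -6*G)
y = -2 (y = 6 + (-4*(-1 + 5))/2 = 6 + (-4*4)/2 = 6 + (½)*(-16) = 6 - 8 = -2)
N(d, I) = (-6 + d)*(3 + I) (N(d, I) = (3 + I)*(d - 2*(5 - 2)) = (3 + I)*(d - 2*3) = (3 + I)*(d - 6) = (3 + I)*(-6 + d) = (-6 + d)*(3 + I))
N(5, -20) - v(4) = (-18 - 6*(-20) + 3*5 - 20*5) - (-6)*4 = (-18 + 120 + 15 - 100) - 1*(-24) = 17 + 24 = 41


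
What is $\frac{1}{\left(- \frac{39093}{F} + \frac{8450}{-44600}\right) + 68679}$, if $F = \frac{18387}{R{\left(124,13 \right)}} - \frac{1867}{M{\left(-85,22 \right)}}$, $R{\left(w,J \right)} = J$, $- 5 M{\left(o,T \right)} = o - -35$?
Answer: $\frac{142362308}{9772740754621} \approx 1.4567 \cdot 10^{-5}$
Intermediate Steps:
$M{\left(o,T \right)} = -7 - \frac{o}{5}$ ($M{\left(o,T \right)} = - \frac{o - -35}{5} = - \frac{o + 35}{5} = - \frac{35 + o}{5} = -7 - \frac{o}{5}$)
$F = \frac{159599}{130}$ ($F = \frac{18387}{13} - \frac{1867}{-7 - -17} = 18387 \cdot \frac{1}{13} - \frac{1867}{-7 + 17} = \frac{18387}{13} - \frac{1867}{10} = \frac{159599}{130} \approx 1227.7$)
$\frac{1}{\left(- \frac{39093}{F} + \frac{8450}{-44600}\right) + 68679} = \frac{1}{\left(- \frac{39093}{\frac{159599}{130}} + \frac{8450}{-44600}\right) + 68679} = \frac{1}{\left(\left(-39093\right) \frac{130}{159599} + 8450 \left(- \frac{1}{44600}\right)\right) + 68679} = \frac{1}{\left(- \frac{5082090}{159599} - \frac{169}{892}\right) + 68679} = \frac{1}{- \frac{4560196511}{142362308} + 68679} = \frac{1}{\frac{9772740754621}{142362308}} = \frac{142362308}{9772740754621}$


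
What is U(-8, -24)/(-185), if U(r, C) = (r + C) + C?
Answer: 56/185 ≈ 0.30270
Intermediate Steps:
U(r, C) = r + 2*C (U(r, C) = (C + r) + C = r + 2*C)
U(-8, -24)/(-185) = (-8 + 2*(-24))/(-185) = (-8 - 48)*(-1/185) = -56*(-1/185) = 56/185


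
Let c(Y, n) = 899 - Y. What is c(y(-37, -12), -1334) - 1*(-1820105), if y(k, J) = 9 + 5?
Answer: 1820990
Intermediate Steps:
y(k, J) = 14
c(y(-37, -12), -1334) - 1*(-1820105) = (899 - 1*14) - 1*(-1820105) = (899 - 14) + 1820105 = 885 + 1820105 = 1820990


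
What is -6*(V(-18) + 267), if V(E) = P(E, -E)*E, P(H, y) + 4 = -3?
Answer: -2358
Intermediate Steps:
P(H, y) = -7 (P(H, y) = -4 - 3 = -7)
V(E) = -7*E
-6*(V(-18) + 267) = -6*(-7*(-18) + 267) = -6*(126 + 267) = -6*393 = -2358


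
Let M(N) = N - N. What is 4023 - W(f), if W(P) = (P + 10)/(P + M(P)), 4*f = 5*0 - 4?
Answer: 4032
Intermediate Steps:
M(N) = 0
f = -1 (f = (5*0 - 4)/4 = (0 - 4)/4 = (1/4)*(-4) = -1)
W(P) = (10 + P)/P (W(P) = (P + 10)/(P + 0) = (10 + P)/P)
4023 - W(f) = 4023 - (10 - 1)/(-1) = 4023 - (-1)*9 = 4023 - 1*(-9) = 4023 + 9 = 4032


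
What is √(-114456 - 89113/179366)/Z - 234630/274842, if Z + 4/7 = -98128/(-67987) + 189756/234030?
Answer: -13035/15269 + 18562830545*I*√3682312952678294/5602702343533284 ≈ -0.85369 + 201.05*I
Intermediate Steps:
Z = 31236144774/18562830545 (Z = -4/7 + (-98128/(-67987) + 189756/234030) = -4/7 + (-98128*(-1/67987) + 189756*(1/234030)) = -4/7 + (98128/67987 + 31626/39005) = -4/7 + 5977639502/2651832935 = 31236144774/18562830545 ≈ 1.6827)
√(-114456 - 89113/179366)/Z - 234630/274842 = √(-114456 - 89113/179366)/(31236144774/18562830545) - 234630/274842 = √(-114456 - 89113*1/179366)*(18562830545/31236144774) - 234630*1/274842 = √(-114456 - 89113/179366)*(18562830545/31236144774) - 13035/15269 = √(-20529604009/179366)*(18562830545/31236144774) - 13035/15269 = (I*√3682312952678294/179366)*(18562830545/31236144774) - 13035/15269 = 18562830545*I*√3682312952678294/5602702343533284 - 13035/15269 = -13035/15269 + 18562830545*I*√3682312952678294/5602702343533284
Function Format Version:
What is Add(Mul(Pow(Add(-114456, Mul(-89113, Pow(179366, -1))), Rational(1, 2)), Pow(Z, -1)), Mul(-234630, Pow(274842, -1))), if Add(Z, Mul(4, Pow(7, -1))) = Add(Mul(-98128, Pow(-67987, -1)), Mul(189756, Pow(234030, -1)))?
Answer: Add(Rational(-13035, 15269), Mul(Rational(18562830545, 5602702343533284), I, Pow(3682312952678294, Rational(1, 2)))) ≈ Add(-0.85369, Mul(201.05, I))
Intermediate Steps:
Z = Rational(31236144774, 18562830545) (Z = Add(Rational(-4, 7), Add(Mul(-98128, Pow(-67987, -1)), Mul(189756, Pow(234030, -1)))) = Add(Rational(-4, 7), Add(Mul(-98128, Rational(-1, 67987)), Mul(189756, Rational(1, 234030)))) = Add(Rational(-4, 7), Add(Rational(98128, 67987), Rational(31626, 39005))) = Add(Rational(-4, 7), Rational(5977639502, 2651832935)) = Rational(31236144774, 18562830545) ≈ 1.6827)
Add(Mul(Pow(Add(-114456, Mul(-89113, Pow(179366, -1))), Rational(1, 2)), Pow(Z, -1)), Mul(-234630, Pow(274842, -1))) = Add(Mul(Pow(Add(-114456, Mul(-89113, Pow(179366, -1))), Rational(1, 2)), Pow(Rational(31236144774, 18562830545), -1)), Mul(-234630, Pow(274842, -1))) = Add(Mul(Pow(Add(-114456, Mul(-89113, Rational(1, 179366))), Rational(1, 2)), Rational(18562830545, 31236144774)), Mul(-234630, Rational(1, 274842))) = Add(Mul(Pow(Add(-114456, Rational(-89113, 179366)), Rational(1, 2)), Rational(18562830545, 31236144774)), Rational(-13035, 15269)) = Add(Mul(Pow(Rational(-20529604009, 179366), Rational(1, 2)), Rational(18562830545, 31236144774)), Rational(-13035, 15269)) = Add(Mul(Mul(Rational(1, 179366), I, Pow(3682312952678294, Rational(1, 2))), Rational(18562830545, 31236144774)), Rational(-13035, 15269)) = Add(Mul(Rational(18562830545, 5602702343533284), I, Pow(3682312952678294, Rational(1, 2))), Rational(-13035, 15269)) = Add(Rational(-13035, 15269), Mul(Rational(18562830545, 5602702343533284), I, Pow(3682312952678294, Rational(1, 2))))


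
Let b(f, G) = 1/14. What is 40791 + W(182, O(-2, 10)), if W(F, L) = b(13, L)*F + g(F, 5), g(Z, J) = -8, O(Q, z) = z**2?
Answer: 40796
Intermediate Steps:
b(f, G) = 1/14
W(F, L) = -8 + F/14 (W(F, L) = F/14 - 8 = -8 + F/14)
40791 + W(182, O(-2, 10)) = 40791 + (-8 + (1/14)*182) = 40791 + (-8 + 13) = 40791 + 5 = 40796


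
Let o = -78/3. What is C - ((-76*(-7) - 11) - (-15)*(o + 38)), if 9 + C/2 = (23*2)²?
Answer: 3513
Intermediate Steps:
o = -26 (o = -78*⅓ = -26)
C = 4214 (C = -18 + 2*(23*2)² = -18 + 2*46² = -18 + 2*2116 = -18 + 4232 = 4214)
C - ((-76*(-7) - 11) - (-15)*(o + 38)) = 4214 - ((-76*(-7) - 11) - (-15)*(-26 + 38)) = 4214 - ((532 - 11) - (-15)*12) = 4214 - (521 - 1*(-180)) = 4214 - (521 + 180) = 4214 - 1*701 = 4214 - 701 = 3513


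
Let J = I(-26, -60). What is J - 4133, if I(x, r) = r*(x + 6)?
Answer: -2933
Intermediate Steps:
I(x, r) = r*(6 + x)
J = 1200 (J = -60*(6 - 26) = -60*(-20) = 1200)
J - 4133 = 1200 - 4133 = -2933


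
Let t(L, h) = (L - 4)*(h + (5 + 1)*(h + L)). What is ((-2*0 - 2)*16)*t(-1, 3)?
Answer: 2400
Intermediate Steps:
t(L, h) = (-4 + L)*(6*L + 7*h) (t(L, h) = (-4 + L)*(h + 6*(L + h)) = (-4 + L)*(h + (6*L + 6*h)) = (-4 + L)*(6*L + 7*h))
((-2*0 - 2)*16)*t(-1, 3) = ((-2*0 - 2)*16)*(-28*3 - 24*(-1) + 6*(-1)**2 + 7*(-1)*3) = ((0 - 2)*16)*(-84 + 24 + 6*1 - 21) = (-2*16)*(-84 + 24 + 6 - 21) = -32*(-75) = 2400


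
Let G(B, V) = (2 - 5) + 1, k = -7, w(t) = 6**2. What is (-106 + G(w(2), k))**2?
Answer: 11664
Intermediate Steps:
w(t) = 36
G(B, V) = -2 (G(B, V) = -3 + 1 = -2)
(-106 + G(w(2), k))**2 = (-106 - 2)**2 = (-108)**2 = 11664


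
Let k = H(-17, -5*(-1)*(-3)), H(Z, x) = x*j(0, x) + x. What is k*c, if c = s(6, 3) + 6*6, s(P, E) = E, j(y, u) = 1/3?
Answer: -780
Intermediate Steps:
j(y, u) = ⅓
c = 39 (c = 3 + 6*6 = 3 + 36 = 39)
H(Z, x) = 4*x/3 (H(Z, x) = x*(⅓) + x = x/3 + x = 4*x/3)
k = -20 (k = 4*(-5*(-1)*(-3))/3 = 4*(5*(-3))/3 = (4/3)*(-15) = -20)
k*c = -20*39 = -780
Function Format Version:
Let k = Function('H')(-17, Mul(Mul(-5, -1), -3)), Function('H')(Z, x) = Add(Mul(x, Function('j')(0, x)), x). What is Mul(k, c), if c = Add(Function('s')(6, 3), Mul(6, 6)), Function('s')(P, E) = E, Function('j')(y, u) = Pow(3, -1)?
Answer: -780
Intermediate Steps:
Function('j')(y, u) = Rational(1, 3)
c = 39 (c = Add(3, Mul(6, 6)) = Add(3, 36) = 39)
Function('H')(Z, x) = Mul(Rational(4, 3), x) (Function('H')(Z, x) = Add(Mul(x, Rational(1, 3)), x) = Add(Mul(Rational(1, 3), x), x) = Mul(Rational(4, 3), x))
k = -20 (k = Mul(Rational(4, 3), Mul(Mul(-5, -1), -3)) = Mul(Rational(4, 3), Mul(5, -3)) = Mul(Rational(4, 3), -15) = -20)
Mul(k, c) = Mul(-20, 39) = -780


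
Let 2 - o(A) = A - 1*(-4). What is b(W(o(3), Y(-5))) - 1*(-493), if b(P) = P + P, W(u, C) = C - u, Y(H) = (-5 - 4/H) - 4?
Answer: 2433/5 ≈ 486.60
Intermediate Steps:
o(A) = -2 - A (o(A) = 2 - (A - 1*(-4)) = 2 - (A + 4) = 2 - (4 + A) = 2 + (-4 - A) = -2 - A)
Y(H) = -9 - 4/H
b(P) = 2*P
b(W(o(3), Y(-5))) - 1*(-493) = 2*((-9 - 4/(-5)) - (-2 - 1*3)) - 1*(-493) = 2*((-9 - 4*(-1/5)) - (-2 - 3)) + 493 = 2*((-9 + 4/5) - 1*(-5)) + 493 = 2*(-41/5 + 5) + 493 = 2*(-16/5) + 493 = -32/5 + 493 = 2433/5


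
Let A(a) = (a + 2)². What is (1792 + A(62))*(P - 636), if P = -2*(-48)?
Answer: -3179520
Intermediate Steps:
P = 96
A(a) = (2 + a)²
(1792 + A(62))*(P - 636) = (1792 + (2 + 62)²)*(96 - 636) = (1792 + 64²)*(-540) = (1792 + 4096)*(-540) = 5888*(-540) = -3179520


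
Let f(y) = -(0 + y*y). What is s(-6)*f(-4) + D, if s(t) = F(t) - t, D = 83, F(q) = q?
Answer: 83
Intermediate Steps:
f(y) = -y² (f(y) = -(0 + y²) = -y²)
s(t) = 0 (s(t) = t - t = 0)
s(-6)*f(-4) + D = 0*(-1*(-4)²) + 83 = 0*(-1*16) + 83 = 0*(-16) + 83 = 0 + 83 = 83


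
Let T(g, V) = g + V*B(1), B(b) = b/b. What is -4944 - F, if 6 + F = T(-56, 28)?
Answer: -4910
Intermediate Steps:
B(b) = 1
T(g, V) = V + g (T(g, V) = g + V*1 = g + V = V + g)
F = -34 (F = -6 + (28 - 56) = -6 - 28 = -34)
-4944 - F = -4944 - 1*(-34) = -4944 + 34 = -4910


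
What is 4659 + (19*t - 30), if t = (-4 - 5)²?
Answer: 6168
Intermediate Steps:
t = 81 (t = (-9)² = 81)
4659 + (19*t - 30) = 4659 + (19*81 - 30) = 4659 + (1539 - 30) = 4659 + 1509 = 6168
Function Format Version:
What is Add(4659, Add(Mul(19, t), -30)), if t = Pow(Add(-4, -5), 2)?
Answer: 6168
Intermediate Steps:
t = 81 (t = Pow(-9, 2) = 81)
Add(4659, Add(Mul(19, t), -30)) = Add(4659, Add(Mul(19, 81), -30)) = Add(4659, Add(1539, -30)) = Add(4659, 1509) = 6168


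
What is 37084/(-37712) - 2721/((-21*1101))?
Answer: -62900401/72661596 ≈ -0.86566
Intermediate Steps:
37084/(-37712) - 2721/((-21*1101)) = 37084*(-1/37712) - 2721/(-23121) = -9271/9428 - 2721*(-1/23121) = -9271/9428 + 907/7707 = -62900401/72661596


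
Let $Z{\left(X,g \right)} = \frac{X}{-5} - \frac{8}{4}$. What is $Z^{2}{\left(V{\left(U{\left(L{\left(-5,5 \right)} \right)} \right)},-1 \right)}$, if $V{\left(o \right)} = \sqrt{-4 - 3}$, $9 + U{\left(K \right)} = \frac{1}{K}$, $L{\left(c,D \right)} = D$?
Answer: $\frac{\left(10 + i \sqrt{7}\right)^{2}}{25} \approx 3.72 + 2.1166 i$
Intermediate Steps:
$U{\left(K \right)} = -9 + \frac{1}{K}$
$V{\left(o \right)} = i \sqrt{7}$ ($V{\left(o \right)} = \sqrt{-7} = i \sqrt{7}$)
$Z{\left(X,g \right)} = -2 - \frac{X}{5}$ ($Z{\left(X,g \right)} = X \left(- \frac{1}{5}\right) - 2 = - \frac{X}{5} - 2 = -2 - \frac{X}{5}$)
$Z^{2}{\left(V{\left(U{\left(L{\left(-5,5 \right)} \right)} \right)},-1 \right)} = \left(-2 - \frac{i \sqrt{7}}{5}\right)^{2}$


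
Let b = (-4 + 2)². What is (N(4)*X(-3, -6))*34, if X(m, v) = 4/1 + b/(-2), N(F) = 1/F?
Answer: 17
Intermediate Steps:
b = 4 (b = (-2)² = 4)
X(m, v) = 2 (X(m, v) = 4/1 + 4/(-2) = 4*1 + 4*(-½) = 4 - 2 = 2)
(N(4)*X(-3, -6))*34 = (2/4)*34 = ((¼)*2)*34 = (½)*34 = 17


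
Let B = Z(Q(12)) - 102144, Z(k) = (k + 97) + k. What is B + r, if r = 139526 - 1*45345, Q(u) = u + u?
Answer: -7818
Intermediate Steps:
Q(u) = 2*u
Z(k) = 97 + 2*k (Z(k) = (97 + k) + k = 97 + 2*k)
B = -101999 (B = (97 + 2*(2*12)) - 102144 = (97 + 2*24) - 102144 = (97 + 48) - 102144 = 145 - 102144 = -101999)
r = 94181 (r = 139526 - 45345 = 94181)
B + r = -101999 + 94181 = -7818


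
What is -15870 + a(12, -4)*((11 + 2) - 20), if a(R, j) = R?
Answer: -15954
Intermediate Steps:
-15870 + a(12, -4)*((11 + 2) - 20) = -15870 + 12*((11 + 2) - 20) = -15870 + 12*(13 - 20) = -15870 + 12*(-7) = -15870 - 84 = -15954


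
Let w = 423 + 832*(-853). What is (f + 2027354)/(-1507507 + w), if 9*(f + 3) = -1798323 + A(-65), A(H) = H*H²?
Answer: -16173211/19951020 ≈ -0.81065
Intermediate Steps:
w = -709273 (w = 423 - 709696 = -709273)
A(H) = H³
f = -2072975/9 (f = -3 + (-1798323 + (-65)³)/9 = -3 + (-1798323 - 274625)/9 = -3 + (⅑)*(-2072948) = -3 - 2072948/9 = -2072975/9 ≈ -2.3033e+5)
(f + 2027354)/(-1507507 + w) = (-2072975/9 + 2027354)/(-1507507 - 709273) = (16173211/9)/(-2216780) = (16173211/9)*(-1/2216780) = -16173211/19951020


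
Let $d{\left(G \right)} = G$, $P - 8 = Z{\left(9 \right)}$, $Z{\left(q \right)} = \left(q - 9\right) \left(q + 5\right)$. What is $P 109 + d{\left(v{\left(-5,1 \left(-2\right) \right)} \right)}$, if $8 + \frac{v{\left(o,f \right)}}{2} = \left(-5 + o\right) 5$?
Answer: $756$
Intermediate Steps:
$Z{\left(q \right)} = \left(-9 + q\right) \left(5 + q\right)$
$P = 8$ ($P = 8 - \left(81 - 81\right) = 8 - 0 = 8 + 0 = 8$)
$v{\left(o,f \right)} = -66 + 10 o$ ($v{\left(o,f \right)} = -16 + 2 \left(-5 + o\right) 5 = -16 + 2 \left(-25 + 5 o\right) = -16 + \left(-50 + 10 o\right) = -66 + 10 o$)
$P 109 + d{\left(v{\left(-5,1 \left(-2\right) \right)} \right)} = 8 \cdot 109 + \left(-66 + 10 \left(-5\right)\right) = 872 - 116 = 756$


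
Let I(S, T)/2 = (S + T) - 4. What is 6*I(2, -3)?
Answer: -60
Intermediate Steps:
I(S, T) = -8 + 2*S + 2*T (I(S, T) = 2*((S + T) - 4) = 2*(-4 + S + T) = -8 + 2*S + 2*T)
6*I(2, -3) = 6*(-8 + 2*2 + 2*(-3)) = 6*(-8 + 4 - 6) = 6*(-10) = -60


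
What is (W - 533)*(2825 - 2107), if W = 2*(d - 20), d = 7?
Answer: -401362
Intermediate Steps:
W = -26 (W = 2*(7 - 20) = 2*(-13) = -26)
(W - 533)*(2825 - 2107) = (-26 - 533)*(2825 - 2107) = -559*718 = -401362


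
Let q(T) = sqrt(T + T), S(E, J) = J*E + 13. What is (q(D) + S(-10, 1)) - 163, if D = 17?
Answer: -160 + sqrt(34) ≈ -154.17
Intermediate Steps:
S(E, J) = 13 + E*J (S(E, J) = E*J + 13 = 13 + E*J)
q(T) = sqrt(2)*sqrt(T) (q(T) = sqrt(2*T) = sqrt(2)*sqrt(T))
(q(D) + S(-10, 1)) - 163 = (sqrt(2)*sqrt(17) + (13 - 10*1)) - 163 = (sqrt(34) + (13 - 10)) - 163 = (sqrt(34) + 3) - 163 = (3 + sqrt(34)) - 163 = -160 + sqrt(34)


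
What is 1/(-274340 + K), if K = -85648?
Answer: -1/359988 ≈ -2.7779e-6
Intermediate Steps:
1/(-274340 + K) = 1/(-274340 - 85648) = 1/(-359988) = -1/359988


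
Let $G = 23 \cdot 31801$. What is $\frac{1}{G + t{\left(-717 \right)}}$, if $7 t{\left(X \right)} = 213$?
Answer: $\frac{7}{5120174} \approx 1.3671 \cdot 10^{-6}$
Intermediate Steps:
$G = 731423$
$t{\left(X \right)} = \frac{213}{7}$ ($t{\left(X \right)} = \frac{1}{7} \cdot 213 = \frac{213}{7}$)
$\frac{1}{G + t{\left(-717 \right)}} = \frac{1}{731423 + \frac{213}{7}} = \frac{1}{\frac{5120174}{7}} = \frac{7}{5120174}$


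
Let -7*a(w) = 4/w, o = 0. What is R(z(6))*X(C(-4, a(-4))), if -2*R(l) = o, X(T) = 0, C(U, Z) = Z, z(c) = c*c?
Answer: 0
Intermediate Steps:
z(c) = c²
a(w) = -4/(7*w)
R(l) = 0 (R(l) = -½*0 = 0)
R(z(6))*X(C(-4, a(-4))) = 0*0 = 0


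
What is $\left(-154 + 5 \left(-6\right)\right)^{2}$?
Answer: $33856$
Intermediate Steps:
$\left(-154 + 5 \left(-6\right)\right)^{2} = \left(-154 - 30\right)^{2} = \left(-184\right)^{2} = 33856$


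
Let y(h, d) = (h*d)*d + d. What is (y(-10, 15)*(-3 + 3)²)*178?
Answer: 0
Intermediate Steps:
y(h, d) = d + h*d² (y(h, d) = (d*h)*d + d = h*d² + d = d + h*d²)
(y(-10, 15)*(-3 + 3)²)*178 = ((15*(1 + 15*(-10)))*(-3 + 3)²)*178 = ((15*(1 - 150))*0²)*178 = ((15*(-149))*0)*178 = -2235*0*178 = 0*178 = 0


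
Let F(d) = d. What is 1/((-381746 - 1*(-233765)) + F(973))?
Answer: -1/147008 ≈ -6.8024e-6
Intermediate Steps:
1/((-381746 - 1*(-233765)) + F(973)) = 1/((-381746 - 1*(-233765)) + 973) = 1/((-381746 + 233765) + 973) = 1/(-147981 + 973) = 1/(-147008) = -1/147008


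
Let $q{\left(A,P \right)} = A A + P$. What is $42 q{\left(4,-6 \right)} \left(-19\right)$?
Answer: $-7980$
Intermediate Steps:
$q{\left(A,P \right)} = P + A^{2}$ ($q{\left(A,P \right)} = A^{2} + P = P + A^{2}$)
$42 q{\left(4,-6 \right)} \left(-19\right) = 42 \left(-6 + 4^{2}\right) \left(-19\right) = 42 \left(-6 + 16\right) \left(-19\right) = 42 \cdot 10 \left(-19\right) = 420 \left(-19\right) = -7980$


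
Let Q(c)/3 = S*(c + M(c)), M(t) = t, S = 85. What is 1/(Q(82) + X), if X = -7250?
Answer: 1/34570 ≈ 2.8927e-5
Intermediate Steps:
Q(c) = 510*c (Q(c) = 3*(85*(c + c)) = 3*(85*(2*c)) = 3*(170*c) = 510*c)
1/(Q(82) + X) = 1/(510*82 - 7250) = 1/(41820 - 7250) = 1/34570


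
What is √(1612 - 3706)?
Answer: I*√2094 ≈ 45.76*I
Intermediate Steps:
√(1612 - 3706) = √(-2094) = I*√2094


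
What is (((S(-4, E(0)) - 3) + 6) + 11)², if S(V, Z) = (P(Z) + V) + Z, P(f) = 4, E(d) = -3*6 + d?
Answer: 16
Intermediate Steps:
E(d) = -18 + d
S(V, Z) = 4 + V + Z (S(V, Z) = (4 + V) + Z = 4 + V + Z)
(((S(-4, E(0)) - 3) + 6) + 11)² = ((((4 - 4 + (-18 + 0)) - 3) + 6) + 11)² = ((((4 - 4 - 18) - 3) + 6) + 11)² = (((-18 - 3) + 6) + 11)² = ((-21 + 6) + 11)² = (-15 + 11)² = (-4)² = 16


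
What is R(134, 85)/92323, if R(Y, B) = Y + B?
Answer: 219/92323 ≈ 0.0023721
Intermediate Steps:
R(Y, B) = B + Y
R(134, 85)/92323 = (85 + 134)/92323 = 219*(1/92323) = 219/92323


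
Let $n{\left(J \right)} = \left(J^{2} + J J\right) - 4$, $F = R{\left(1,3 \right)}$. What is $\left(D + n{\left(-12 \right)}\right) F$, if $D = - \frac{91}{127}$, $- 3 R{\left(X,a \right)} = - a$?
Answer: $\frac{35977}{127} \approx 283.28$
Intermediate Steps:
$R{\left(X,a \right)} = \frac{a}{3}$ ($R{\left(X,a \right)} = - \frac{\left(-1\right) a}{3} = \frac{a}{3}$)
$F = 1$ ($F = \frac{1}{3} \cdot 3 = 1$)
$D = - \frac{91}{127}$ ($D = \left(-91\right) \frac{1}{127} = - \frac{91}{127} \approx -0.71654$)
$n{\left(J \right)} = -4 + 2 J^{2}$ ($n{\left(J \right)} = \left(J^{2} + J^{2}\right) - 4 = 2 J^{2} - 4 = -4 + 2 J^{2}$)
$\left(D + n{\left(-12 \right)}\right) F = \left(- \frac{91}{127} - \left(4 - 2 \left(-12\right)^{2}\right)\right) 1 = \left(- \frac{91}{127} + \left(-4 + 2 \cdot 144\right)\right) 1 = \left(- \frac{91}{127} + \left(-4 + 288\right)\right) 1 = \left(- \frac{91}{127} + 284\right) 1 = \frac{35977}{127} \cdot 1 = \frac{35977}{127}$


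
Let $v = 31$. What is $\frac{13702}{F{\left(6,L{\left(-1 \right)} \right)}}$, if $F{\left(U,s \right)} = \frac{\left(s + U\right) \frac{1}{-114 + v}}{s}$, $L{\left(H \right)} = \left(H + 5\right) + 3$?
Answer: $-612374$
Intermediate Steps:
$L{\left(H \right)} = 8 + H$ ($L{\left(H \right)} = \left(5 + H\right) + 3 = 8 + H$)
$F{\left(U,s \right)} = \frac{- \frac{U}{83} - \frac{s}{83}}{s}$ ($F{\left(U,s \right)} = \frac{\left(s + U\right) \frac{1}{-114 + 31}}{s} = \frac{\left(U + s\right) \frac{1}{-83}}{s} = \frac{\left(U + s\right) \left(- \frac{1}{83}\right)}{s} = \frac{- \frac{U}{83} - \frac{s}{83}}{s}$)
$\frac{13702}{F{\left(6,L{\left(-1 \right)} \right)}} = \frac{13702}{\frac{1}{83} \frac{1}{8 - 1} \left(\left(-1\right) 6 - \left(8 - 1\right)\right)} = \frac{13702}{\frac{1}{83} \cdot \frac{1}{7} \left(-6 - 7\right)} = \frac{13702}{\frac{1}{83} \cdot \frac{1}{7} \left(-13\right)} = \frac{13702}{- \frac{13}{581}} = 13702 \left(- \frac{581}{13}\right) = -612374$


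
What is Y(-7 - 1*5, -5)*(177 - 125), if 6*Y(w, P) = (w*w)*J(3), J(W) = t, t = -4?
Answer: -4992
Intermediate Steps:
J(W) = -4
Y(w, P) = -2*w**2/3 (Y(w, P) = ((w*w)*(-4))/6 = (w**2*(-4))/6 = (-4*w**2)/6 = -2*w**2/3)
Y(-7 - 1*5, -5)*(177 - 125) = (-2*(-7 - 1*5)**2/3)*(177 - 125) = -2*(-7 - 5)**2/3*52 = -2/3*(-12)**2*52 = -2/3*144*52 = -96*52 = -4992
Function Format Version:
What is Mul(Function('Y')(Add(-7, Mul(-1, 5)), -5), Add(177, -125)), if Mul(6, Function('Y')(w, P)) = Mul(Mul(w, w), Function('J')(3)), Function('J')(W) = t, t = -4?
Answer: -4992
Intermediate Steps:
Function('J')(W) = -4
Function('Y')(w, P) = Mul(Rational(-2, 3), Pow(w, 2)) (Function('Y')(w, P) = Mul(Rational(1, 6), Mul(Mul(w, w), -4)) = Mul(Rational(1, 6), Mul(Pow(w, 2), -4)) = Mul(Rational(1, 6), Mul(-4, Pow(w, 2))) = Mul(Rational(-2, 3), Pow(w, 2)))
Mul(Function('Y')(Add(-7, Mul(-1, 5)), -5), Add(177, -125)) = Mul(Mul(Rational(-2, 3), Pow(Add(-7, Mul(-1, 5)), 2)), Add(177, -125)) = Mul(Mul(Rational(-2, 3), Pow(Add(-7, -5), 2)), 52) = Mul(Mul(Rational(-2, 3), Pow(-12, 2)), 52) = Mul(Mul(Rational(-2, 3), 144), 52) = Mul(-96, 52) = -4992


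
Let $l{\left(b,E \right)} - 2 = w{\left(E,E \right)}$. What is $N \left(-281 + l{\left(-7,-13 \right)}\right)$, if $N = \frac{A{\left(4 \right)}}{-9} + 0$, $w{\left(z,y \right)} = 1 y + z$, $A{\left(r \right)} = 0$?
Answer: $0$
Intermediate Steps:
$w{\left(z,y \right)} = y + z$
$l{\left(b,E \right)} = 2 + 2 E$ ($l{\left(b,E \right)} = 2 + \left(E + E\right) = 2 + 2 E$)
$N = 0$ ($N = \frac{1}{-9} \cdot 0 + 0 = \left(- \frac{1}{9}\right) 0 + 0 = 0 + 0 = 0$)
$N \left(-281 + l{\left(-7,-13 \right)}\right) = 0 \left(-281 + \left(2 + 2 \left(-13\right)\right)\right) = 0 \left(-281 + \left(2 - 26\right)\right) = 0 \left(-281 - 24\right) = 0 \left(-305\right) = 0$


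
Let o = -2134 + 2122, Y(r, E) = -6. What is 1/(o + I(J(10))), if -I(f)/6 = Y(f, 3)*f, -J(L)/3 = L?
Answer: -1/1092 ≈ -0.00091575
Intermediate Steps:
J(L) = -3*L
I(f) = 36*f (I(f) = -(-36)*f = 36*f)
o = -12
1/(o + I(J(10))) = 1/(-12 + 36*(-3*10)) = 1/(-12 + 36*(-30)) = 1/(-12 - 1080) = 1/(-1092) = -1/1092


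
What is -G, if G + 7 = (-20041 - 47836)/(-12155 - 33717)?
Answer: 253227/45872 ≈ 5.5203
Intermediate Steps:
G = -253227/45872 (G = -7 + (-20041 - 47836)/(-12155 - 33717) = -7 - 67877/(-45872) = -7 - 67877*(-1/45872) = -7 + 67877/45872 = -253227/45872 ≈ -5.5203)
-G = -1*(-253227/45872) = 253227/45872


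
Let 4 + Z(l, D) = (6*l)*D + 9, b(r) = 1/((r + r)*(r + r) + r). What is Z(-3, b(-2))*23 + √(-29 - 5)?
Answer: 598/7 + I*√34 ≈ 85.429 + 5.831*I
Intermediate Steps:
b(r) = 1/(r + 4*r²) (b(r) = 1/((2*r)*(2*r) + r) = 1/(4*r² + r) = 1/(r + 4*r²))
Z(l, D) = 5 + 6*D*l (Z(l, D) = -4 + ((6*l)*D + 9) = -4 + (6*D*l + 9) = -4 + (9 + 6*D*l) = 5 + 6*D*l)
Z(-3, b(-2))*23 + √(-29 - 5) = (5 + 6*(1/((-2)*(1 + 4*(-2))))*(-3))*23 + √(-29 - 5) = (5 + 6*(-1/(2*(1 - 8)))*(-3))*23 + √(-34) = (5 + 6*(-½/(-7))*(-3))*23 + I*√34 = (5 + 6*(-½*(-⅐))*(-3))*23 + I*√34 = (5 + 6*(1/14)*(-3))*23 + I*√34 = (5 - 9/7)*23 + I*√34 = (26/7)*23 + I*√34 = 598/7 + I*√34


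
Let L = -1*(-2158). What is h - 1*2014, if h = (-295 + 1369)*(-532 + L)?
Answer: 1744310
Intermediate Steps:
L = 2158
h = 1746324 (h = (-295 + 1369)*(-532 + 2158) = 1074*1626 = 1746324)
h - 1*2014 = 1746324 - 1*2014 = 1746324 - 2014 = 1744310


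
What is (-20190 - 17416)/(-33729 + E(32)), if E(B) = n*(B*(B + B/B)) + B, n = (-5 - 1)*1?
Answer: 37606/40033 ≈ 0.93937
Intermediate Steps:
n = -6 (n = -6*1 = -6)
E(B) = B - 6*B*(1 + B) (E(B) = -6*B*(B + B/B) + B = -6*B*(B + 1) + B = -6*B*(1 + B) + B = B - 6*B*(1 + B))
(-20190 - 17416)/(-33729 + E(32)) = (-20190 - 17416)/(-33729 + 32*(-5 - 6*32)) = -37606/(-33729 + 32*(-5 - 192)) = -37606/(-33729 + 32*(-197)) = -37606/(-33729 - 6304) = -37606/(-40033) = -37606*(-1/40033) = 37606/40033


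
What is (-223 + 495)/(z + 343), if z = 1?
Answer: 34/43 ≈ 0.79070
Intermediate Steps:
(-223 + 495)/(z + 343) = (-223 + 495)/(1 + 343) = 272/344 = 272*(1/344) = 34/43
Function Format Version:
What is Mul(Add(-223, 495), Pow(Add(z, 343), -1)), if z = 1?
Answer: Rational(34, 43) ≈ 0.79070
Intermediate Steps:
Mul(Add(-223, 495), Pow(Add(z, 343), -1)) = Mul(Add(-223, 495), Pow(Add(1, 343), -1)) = Mul(272, Pow(344, -1)) = Mul(272, Rational(1, 344)) = Rational(34, 43)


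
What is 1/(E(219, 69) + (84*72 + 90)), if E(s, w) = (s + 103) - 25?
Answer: 1/6435 ≈ 0.00015540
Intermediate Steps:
E(s, w) = 78 + s (E(s, w) = (103 + s) - 25 = 78 + s)
1/(E(219, 69) + (84*72 + 90)) = 1/((78 + 219) + (84*72 + 90)) = 1/(297 + (6048 + 90)) = 1/(297 + 6138) = 1/6435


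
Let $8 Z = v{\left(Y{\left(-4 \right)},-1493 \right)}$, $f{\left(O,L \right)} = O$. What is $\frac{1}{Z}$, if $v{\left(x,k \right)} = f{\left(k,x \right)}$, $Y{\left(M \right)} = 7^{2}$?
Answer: $- \frac{8}{1493} \approx -0.0053583$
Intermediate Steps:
$Y{\left(M \right)} = 49$
$v{\left(x,k \right)} = k$
$Z = - \frac{1493}{8}$ ($Z = \frac{1}{8} \left(-1493\right) = - \frac{1493}{8} \approx -186.63$)
$\frac{1}{Z} = \frac{1}{- \frac{1493}{8}} = - \frac{8}{1493}$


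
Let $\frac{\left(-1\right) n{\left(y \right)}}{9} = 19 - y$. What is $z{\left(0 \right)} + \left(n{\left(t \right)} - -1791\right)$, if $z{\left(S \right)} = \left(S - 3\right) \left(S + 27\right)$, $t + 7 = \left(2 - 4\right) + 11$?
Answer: $1557$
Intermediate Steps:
$t = 2$ ($t = -7 + \left(\left(2 - 4\right) + 11\right) = -7 + \left(-2 + 11\right) = -7 + 9 = 2$)
$n{\left(y \right)} = -171 + 9 y$ ($n{\left(y \right)} = - 9 \left(19 - y\right) = -171 + 9 y$)
$z{\left(S \right)} = \left(-3 + S\right) \left(27 + S\right)$
$z{\left(0 \right)} + \left(n{\left(t \right)} - -1791\right) = \left(-81 + 0^{2} + 24 \cdot 0\right) + \left(\left(-171 + 9 \cdot 2\right) - -1791\right) = \left(-81 + 0 + 0\right) + \left(\left(-171 + 18\right) + 1791\right) = -81 + \left(-153 + 1791\right) = -81 + 1638 = 1557$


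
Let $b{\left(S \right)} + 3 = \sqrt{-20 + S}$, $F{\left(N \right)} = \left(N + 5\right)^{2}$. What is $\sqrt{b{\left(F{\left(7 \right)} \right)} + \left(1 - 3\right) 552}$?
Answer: $\sqrt{-1107 + 2 \sqrt{31}} \approx 33.104 i$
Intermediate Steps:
$F{\left(N \right)} = \left(5 + N\right)^{2}$
$b{\left(S \right)} = -3 + \sqrt{-20 + S}$
$\sqrt{b{\left(F{\left(7 \right)} \right)} + \left(1 - 3\right) 552} = \sqrt{\left(-3 + \sqrt{-20 + \left(5 + 7\right)^{2}}\right) + \left(1 - 3\right) 552} = \sqrt{\left(-3 + \sqrt{-20 + 12^{2}}\right) - 1104} = \sqrt{\left(-3 + \sqrt{-20 + 144}\right) - 1104} = \sqrt{\left(-3 + \sqrt{124}\right) - 1104} = \sqrt{\left(-3 + 2 \sqrt{31}\right) - 1104} = \sqrt{-1107 + 2 \sqrt{31}}$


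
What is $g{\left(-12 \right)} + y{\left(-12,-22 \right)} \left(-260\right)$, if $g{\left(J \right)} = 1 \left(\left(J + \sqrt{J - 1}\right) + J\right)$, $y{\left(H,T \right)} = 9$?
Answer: $-2364 + i \sqrt{13} \approx -2364.0 + 3.6056 i$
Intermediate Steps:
$g{\left(J \right)} = \sqrt{-1 + J} + 2 J$ ($g{\left(J \right)} = 1 \left(\left(J + \sqrt{-1 + J}\right) + J\right) = 1 \left(\sqrt{-1 + J} + 2 J\right) = \sqrt{-1 + J} + 2 J$)
$g{\left(-12 \right)} + y{\left(-12,-22 \right)} \left(-260\right) = \left(\sqrt{-1 - 12} + 2 \left(-12\right)\right) + 9 \left(-260\right) = \left(\sqrt{-13} - 24\right) - 2340 = \left(i \sqrt{13} - 24\right) - 2340 = \left(-24 + i \sqrt{13}\right) - 2340 = -2364 + i \sqrt{13}$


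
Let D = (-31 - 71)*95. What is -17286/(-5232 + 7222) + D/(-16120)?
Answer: -12968361/1603940 ≈ -8.0853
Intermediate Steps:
D = -9690 (D = -102*95 = -9690)
-17286/(-5232 + 7222) + D/(-16120) = -17286/(-5232 + 7222) - 9690/(-16120) = -17286/1990 - 9690*(-1/16120) = -17286*1/1990 + 969/1612 = -8643/995 + 969/1612 = -12968361/1603940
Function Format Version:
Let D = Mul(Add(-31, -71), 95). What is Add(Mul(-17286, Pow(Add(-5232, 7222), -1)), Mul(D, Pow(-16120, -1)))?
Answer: Rational(-12968361, 1603940) ≈ -8.0853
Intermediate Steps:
D = -9690 (D = Mul(-102, 95) = -9690)
Add(Mul(-17286, Pow(Add(-5232, 7222), -1)), Mul(D, Pow(-16120, -1))) = Add(Mul(-17286, Pow(Add(-5232, 7222), -1)), Mul(-9690, Pow(-16120, -1))) = Add(Mul(-17286, Pow(1990, -1)), Mul(-9690, Rational(-1, 16120))) = Add(Mul(-17286, Rational(1, 1990)), Rational(969, 1612)) = Add(Rational(-8643, 995), Rational(969, 1612)) = Rational(-12968361, 1603940)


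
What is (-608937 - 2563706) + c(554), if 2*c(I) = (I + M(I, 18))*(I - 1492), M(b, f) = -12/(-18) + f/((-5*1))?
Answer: -51466399/15 ≈ -3.4311e+6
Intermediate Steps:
M(b, f) = ⅔ - f/5 (M(b, f) = -12*(-1/18) + f/(-5) = ⅔ + f*(-⅕) = ⅔ - f/5)
c(I) = (-1492 + I)*(-44/15 + I)/2 (c(I) = ((I + (⅔ - ⅕*18))*(I - 1492))/2 = ((I + (⅔ - 18/5))*(-1492 + I))/2 = ((I - 44/15)*(-1492 + I))/2 = ((-44/15 + I)*(-1492 + I))/2 = ((-1492 + I)*(-44/15 + I))/2 = (-1492 + I)*(-44/15 + I)/2)
(-608937 - 2563706) + c(554) = (-608937 - 2563706) + (32824/15 + (½)*554² - 11212/15*554) = -3172643 + (32824/15 + (½)*306916 - 6211448/15) = -3172643 + (32824/15 + 153458 - 6211448/15) = -3172643 - 3876754/15 = -51466399/15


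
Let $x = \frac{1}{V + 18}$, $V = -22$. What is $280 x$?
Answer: $-70$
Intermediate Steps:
$x = - \frac{1}{4}$ ($x = \frac{1}{-22 + 18} = \frac{1}{-4} = - \frac{1}{4} \approx -0.25$)
$280 x = 280 \left(- \frac{1}{4}\right) = -70$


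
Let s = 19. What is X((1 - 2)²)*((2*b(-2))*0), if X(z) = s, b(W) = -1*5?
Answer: 0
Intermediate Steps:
b(W) = -5
X(z) = 19
X((1 - 2)²)*((2*b(-2))*0) = 19*((2*(-5))*0) = 19*(-10*0) = 19*0 = 0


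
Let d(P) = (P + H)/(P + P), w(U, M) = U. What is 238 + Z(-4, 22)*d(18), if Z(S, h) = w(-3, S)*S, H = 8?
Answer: 740/3 ≈ 246.67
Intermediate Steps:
d(P) = (8 + P)/(2*P) (d(P) = (P + 8)/(P + P) = (8 + P)/((2*P)) = (8 + P)*(1/(2*P)) = (8 + P)/(2*P))
Z(S, h) = -3*S
238 + Z(-4, 22)*d(18) = 238 + (-3*(-4))*((½)*(8 + 18)/18) = 238 + 12*((½)*(1/18)*26) = 238 + 12*(13/18) = 238 + 26/3 = 740/3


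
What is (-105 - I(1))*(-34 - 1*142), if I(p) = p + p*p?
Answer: 18832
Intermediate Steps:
I(p) = p + p²
(-105 - I(1))*(-34 - 1*142) = (-105 - (1 + 1))*(-34 - 1*142) = (-105 - 2)*(-34 - 142) = (-105 - 1*2)*(-176) = (-105 - 2)*(-176) = -107*(-176) = 18832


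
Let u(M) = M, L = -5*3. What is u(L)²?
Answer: 225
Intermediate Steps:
L = -15
u(L)² = (-15)² = 225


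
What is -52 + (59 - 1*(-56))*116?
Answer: 13288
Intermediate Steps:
-52 + (59 - 1*(-56))*116 = -52 + (59 + 56)*116 = -52 + 115*116 = -52 + 13340 = 13288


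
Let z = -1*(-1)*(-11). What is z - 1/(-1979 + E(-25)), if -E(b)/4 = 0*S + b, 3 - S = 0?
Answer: -20668/1879 ≈ -10.999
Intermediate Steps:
S = 3 (S = 3 - 1*0 = 3 + 0 = 3)
E(b) = -4*b (E(b) = -4*(0*3 + b) = -4*(0 + b) = -4*b)
z = -11 (z = 1*(-11) = -11)
z - 1/(-1979 + E(-25)) = -11 - 1/(-1979 - 4*(-25)) = -11 - 1/(-1979 + 100) = -11 - 1/(-1879) = -11 - 1*(-1/1879) = -11 + 1/1879 = -20668/1879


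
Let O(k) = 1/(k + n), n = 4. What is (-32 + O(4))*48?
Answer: -1530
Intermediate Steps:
O(k) = 1/(4 + k) (O(k) = 1/(k + 4) = 1/(4 + k))
(-32 + O(4))*48 = (-32 + 1/(4 + 4))*48 = (-32 + 1/8)*48 = -255/8*48 = -1530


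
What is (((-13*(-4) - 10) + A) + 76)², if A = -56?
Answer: 3844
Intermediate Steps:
(((-13*(-4) - 10) + A) + 76)² = (((-13*(-4) - 10) - 56) + 76)² = (((52 - 10) - 56) + 76)² = ((42 - 56) + 76)² = (-14 + 76)² = 62² = 3844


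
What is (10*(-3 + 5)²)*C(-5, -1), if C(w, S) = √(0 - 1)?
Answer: 40*I ≈ 40.0*I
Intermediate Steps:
C(w, S) = I (C(w, S) = √(-1) = I)
(10*(-3 + 5)²)*C(-5, -1) = (10*(-3 + 5)²)*I = (10*2²)*I = (10*4)*I = 40*I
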